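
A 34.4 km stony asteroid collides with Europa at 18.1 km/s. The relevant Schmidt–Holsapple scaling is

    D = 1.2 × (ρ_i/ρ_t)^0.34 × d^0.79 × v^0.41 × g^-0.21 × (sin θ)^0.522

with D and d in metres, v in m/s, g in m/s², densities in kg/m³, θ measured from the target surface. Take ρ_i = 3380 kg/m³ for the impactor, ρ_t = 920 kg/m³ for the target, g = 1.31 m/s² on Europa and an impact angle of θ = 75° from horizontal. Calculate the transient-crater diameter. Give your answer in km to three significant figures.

In SI units: d = 34400 m, v = 18100 m/s.
(ρ_i/ρ_t)^0.34 = (3380/920)^0.34 = 1.556
d^0.79 = 34400^0.79 = 3836
v^0.41 = 18100^0.41 = 55.67
g^-0.21 = 1.31^-0.21 = 0.9449
(sin 75°)^0.522 = 0.9659^0.522 = 0.9821
D = 1.2 × 1.556 × 3836 × 55.67 × 0.9449 × 0.9821 = 3.700 × 10^5 m
   = 370.0 km

D ≈ 370 km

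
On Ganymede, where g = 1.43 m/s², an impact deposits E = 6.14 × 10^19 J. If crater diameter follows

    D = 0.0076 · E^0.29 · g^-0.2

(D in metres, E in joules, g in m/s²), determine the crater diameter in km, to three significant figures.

D ≈ 3.88 km

E^0.29 = (6.14 × 10^19)^0.29 = 5.477 × 10^5
g^-0.2 = 1.43^-0.2 = 0.9310
D = 0.0076 × 5.477 × 10^5 × 0.9310 = 3875 m
   = 3.875 km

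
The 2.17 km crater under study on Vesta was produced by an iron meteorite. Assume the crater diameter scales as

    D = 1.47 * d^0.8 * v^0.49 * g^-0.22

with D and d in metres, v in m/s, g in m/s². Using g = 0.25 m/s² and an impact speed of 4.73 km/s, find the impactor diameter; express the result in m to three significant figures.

d ≈ 35.1 m

Rearranging for d: d = [D / (1.47 · 4730^0.49 · 0.25^-0.22)]^(1/0.8).
D = 2170 m.
4730^0.49 = 63.19
0.25^-0.22 = 1.357
Denominator = 1.47 × 63.19 × 1.357 = 126.1
D / 126.1 = 2170 / 126.1 = 17.21
d = 17.21^(1/0.8) = 17.21^1.25 = 35.05 m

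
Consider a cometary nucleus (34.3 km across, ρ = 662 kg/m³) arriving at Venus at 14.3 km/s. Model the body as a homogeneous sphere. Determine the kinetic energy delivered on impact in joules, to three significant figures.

d = 34300 m; v = 14300 m/s.
Mass m = (π/6) ρ d³ = (π/6) × 662 × (34300)³ = 1.399 × 10^16 kg
E = ½ m v² = 0.5 × 1.399 × 10^16 × (14300)² = 1.430 × 10^24 J

E ≈ 1.43 × 10^24 J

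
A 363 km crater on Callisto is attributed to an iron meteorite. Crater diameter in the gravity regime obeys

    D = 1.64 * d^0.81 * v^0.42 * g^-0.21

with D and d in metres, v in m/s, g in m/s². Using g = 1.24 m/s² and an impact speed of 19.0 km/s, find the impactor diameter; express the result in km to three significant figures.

Rearranging for d: d = [D / (1.64 · 19000^0.42 · 1.24^-0.21)]^(1/0.81).
D = 363000 m.
19000^0.42 = 62.67
1.24^-0.21 = 0.9558
Denominator = 1.64 × 62.67 × 0.9558 = 98.24
D / 98.24 = 363000 / 98.24 = 3695
d = 3695^(1/0.81) = 3695^1.2346 = 25385 m

d ≈ 25.4 km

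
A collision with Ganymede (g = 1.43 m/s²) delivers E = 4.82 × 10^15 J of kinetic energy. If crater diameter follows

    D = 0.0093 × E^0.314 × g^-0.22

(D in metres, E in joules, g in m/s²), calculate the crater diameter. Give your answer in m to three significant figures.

D ≈ 722 m

E^0.314 = (4.82 × 10^15)^0.314 = 8.404 × 10^4
g^-0.22 = 1.43^-0.22 = 0.9243
D = 0.0093 × 8.404 × 10^4 × 0.9243 = 722.4 m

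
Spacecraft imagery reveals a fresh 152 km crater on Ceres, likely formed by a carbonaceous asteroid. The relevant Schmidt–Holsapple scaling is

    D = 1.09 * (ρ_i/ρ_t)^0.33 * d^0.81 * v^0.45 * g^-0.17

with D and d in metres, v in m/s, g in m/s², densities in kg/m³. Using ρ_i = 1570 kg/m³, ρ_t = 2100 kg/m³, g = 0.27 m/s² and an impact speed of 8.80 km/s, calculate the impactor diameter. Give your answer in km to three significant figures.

d ≈ 12.4 km

Rearranging for d: d = [D / (1.09 · (1570/2100)^0.33 · 8800^0.45 · 0.27^-0.17)]^(1/0.81).
D = 152000 m.
(1570/2100)^0.33 = 0.9085
8800^0.45 = 59.57
0.27^-0.17 = 1.249
Denominator = 1.09 × 0.9085 × 59.57 × 1.249 = 73.68
D / 73.68 = 152000 / 73.68 = 2063
d = 2063^(1/0.81) = 2063^1.2346 = 12362 m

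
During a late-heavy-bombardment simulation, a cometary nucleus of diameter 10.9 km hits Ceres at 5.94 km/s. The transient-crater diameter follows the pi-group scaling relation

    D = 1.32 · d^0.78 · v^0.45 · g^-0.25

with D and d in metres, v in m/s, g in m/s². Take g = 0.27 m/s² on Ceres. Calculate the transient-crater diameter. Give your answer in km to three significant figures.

In SI units: d = 10900 m, v = 5940 m/s.
d^0.78 = 10900^0.78 = 1410
v^0.45 = 5940^0.45 = 49.91
g^-0.25 = 0.27^-0.25 = 1.387
D = 1.32 × 1410 × 49.91 × 1.387 = 1.288 × 10^5 m
   = 128.8 km

D ≈ 129 km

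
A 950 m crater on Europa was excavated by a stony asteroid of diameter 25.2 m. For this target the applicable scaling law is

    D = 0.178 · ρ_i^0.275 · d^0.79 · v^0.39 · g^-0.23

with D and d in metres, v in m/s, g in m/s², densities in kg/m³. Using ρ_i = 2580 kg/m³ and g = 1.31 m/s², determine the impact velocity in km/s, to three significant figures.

v ≈ 24.1 km/s

Rearranging for v: v = [D / (0.178 · 2580^0.275 · 25.2^0.79 · 1.31^-0.23)]^(1/0.39).
2580^0.275 = 8.674
25.2^0.79 = 12.80
1.31^-0.23 = 0.9398
Denominator = 0.178 × 8.674 × 12.80 × 0.9398 = 18.57
D / 18.57 = 950 / 18.57 = 51.16
v = 51.16^(1/0.39) = 51.16^2.5641 = 24092 m/s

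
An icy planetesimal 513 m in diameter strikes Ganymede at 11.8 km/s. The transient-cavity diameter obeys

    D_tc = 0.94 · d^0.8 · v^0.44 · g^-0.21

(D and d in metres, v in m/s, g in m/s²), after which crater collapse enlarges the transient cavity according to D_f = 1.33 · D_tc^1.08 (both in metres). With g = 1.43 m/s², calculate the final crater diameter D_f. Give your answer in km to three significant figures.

v = 11800 m/s.
d^0.8 = 513^0.8 = 147.3
v^0.44 = 11800^0.44 = 61.89
g^-0.21 = 1.43^-0.21 = 0.9276
D_tc = 0.94 × 147.3 × 61.89 × 0.9276 = 7949 m
D_f = 1.33 × (7949)^1.08 = 21686 m
     = 21.69 km

D_f ≈ 21.7 km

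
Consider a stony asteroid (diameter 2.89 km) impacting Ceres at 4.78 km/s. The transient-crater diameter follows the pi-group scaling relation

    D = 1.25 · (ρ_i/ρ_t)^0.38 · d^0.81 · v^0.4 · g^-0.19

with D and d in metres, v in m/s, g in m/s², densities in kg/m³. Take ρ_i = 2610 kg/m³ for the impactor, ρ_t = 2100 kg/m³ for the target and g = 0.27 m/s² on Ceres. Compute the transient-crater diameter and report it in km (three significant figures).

D ≈ 32.8 km

In SI units: d = 2890 m, v = 4780 m/s.
(ρ_i/ρ_t)^0.38 = (2610/2100)^0.38 = 1.086
d^0.81 = 2890^0.81 = 635.8
v^0.4 = 4780^0.4 = 29.63
g^-0.19 = 0.27^-0.19 = 1.282
D = 1.25 × 1.086 × 635.8 × 29.63 × 1.282 = 32785 m
   = 32.79 km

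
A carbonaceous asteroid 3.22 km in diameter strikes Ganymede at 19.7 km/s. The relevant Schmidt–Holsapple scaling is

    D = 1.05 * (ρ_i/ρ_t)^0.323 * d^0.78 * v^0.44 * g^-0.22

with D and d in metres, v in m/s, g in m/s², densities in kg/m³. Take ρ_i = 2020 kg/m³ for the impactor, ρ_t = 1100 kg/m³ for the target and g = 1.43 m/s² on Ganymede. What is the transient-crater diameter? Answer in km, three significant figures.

In SI units: d = 3220 m, v = 19700 m/s.
(ρ_i/ρ_t)^0.323 = (2020/1100)^0.323 = 1.217
d^0.78 = 3220^0.78 = 544.7
v^0.44 = 19700^0.44 = 77.55
g^-0.22 = 1.43^-0.22 = 0.9243
D = 1.05 × 1.217 × 544.7 × 77.55 × 0.9243 = 49892 m
   = 49.89 km

D ≈ 49.9 km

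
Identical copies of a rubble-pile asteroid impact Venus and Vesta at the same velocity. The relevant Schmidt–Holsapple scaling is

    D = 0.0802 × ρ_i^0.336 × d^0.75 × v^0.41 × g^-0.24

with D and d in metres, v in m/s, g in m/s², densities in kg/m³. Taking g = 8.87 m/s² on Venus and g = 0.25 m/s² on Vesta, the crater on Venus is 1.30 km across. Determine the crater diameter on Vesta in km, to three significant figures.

All impactor-dependent factors cancel in the ratio, leaving D_Vesta/D_Venus = (g_Vesta/g_Venus)^-0.24.
(0.25/8.87)^-0.24 = 0.02818^-0.24 = 2.355
D_Vesta = 2.355 × 1.30 km = 3.06 km

D ≈ 3.06 km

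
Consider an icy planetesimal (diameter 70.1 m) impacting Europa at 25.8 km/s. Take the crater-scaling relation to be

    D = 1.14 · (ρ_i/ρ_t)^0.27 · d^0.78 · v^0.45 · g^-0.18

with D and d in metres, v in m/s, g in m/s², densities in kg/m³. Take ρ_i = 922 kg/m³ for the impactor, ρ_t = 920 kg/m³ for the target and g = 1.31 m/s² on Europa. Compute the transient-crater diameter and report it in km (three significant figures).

In SI units: v = 25800 m/s.
(ρ_i/ρ_t)^0.27 = (922/920)^0.27 = 1.001
d^0.78 = 70.1^0.78 = 27.52
v^0.45 = 25800^0.45 = 96.66
g^-0.18 = 1.31^-0.18 = 0.9526
D = 1.14 × 1.001 × 27.52 × 96.66 × 0.9526 = 2892 m
   = 2.892 km

D ≈ 2.89 km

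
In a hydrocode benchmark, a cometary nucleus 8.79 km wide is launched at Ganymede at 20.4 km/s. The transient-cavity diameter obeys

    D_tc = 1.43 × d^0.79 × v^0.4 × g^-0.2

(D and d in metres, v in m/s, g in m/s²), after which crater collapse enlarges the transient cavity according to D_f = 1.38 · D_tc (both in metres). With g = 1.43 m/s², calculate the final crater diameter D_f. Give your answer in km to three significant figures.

In SI: d = 8790 m, v = 20400 m/s.
d^0.79 = 8790^0.79 = 1305
v^0.4 = 20400^0.4 = 52.95
g^-0.2 = 1.43^-0.2 = 0.9310
D_tc = 1.43 × 1305 × 52.95 × 0.9310 = 91990 m
D_f = 1.38 × 91990 = 1.269 × 10^5 m
     = 126.9 km

D_f ≈ 127 km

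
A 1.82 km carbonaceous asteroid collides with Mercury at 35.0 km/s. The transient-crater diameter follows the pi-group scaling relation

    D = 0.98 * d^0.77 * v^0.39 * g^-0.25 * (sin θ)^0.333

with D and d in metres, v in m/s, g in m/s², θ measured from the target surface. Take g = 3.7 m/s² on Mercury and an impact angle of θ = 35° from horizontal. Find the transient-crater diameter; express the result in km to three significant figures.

D ≈ 11.3 km

In SI units: d = 1820 m, v = 35000 m/s.
d^0.77 = 1820^0.77 = 323.8
v^0.39 = 35000^0.39 = 59.18
g^-0.25 = 3.7^-0.25 = 0.7210
(sin 35°)^0.333 = 0.5736^0.333 = 0.8310
D = 0.98 × 323.8 × 59.18 × 0.7210 × 0.8310 = 11252 m
   = 11.25 km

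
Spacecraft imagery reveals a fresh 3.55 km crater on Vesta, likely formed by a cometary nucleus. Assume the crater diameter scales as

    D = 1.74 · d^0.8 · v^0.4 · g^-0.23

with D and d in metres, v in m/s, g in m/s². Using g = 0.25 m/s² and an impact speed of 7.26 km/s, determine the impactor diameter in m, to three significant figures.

Rearranging for d: d = [D / (1.74 · 7260^0.4 · 0.25^-0.23)]^(1/0.8).
D = 3550 m.
7260^0.4 = 35.02
0.25^-0.23 = 1.376
Denominator = 1.74 × 35.02 × 1.376 = 83.85
D / 83.85 = 3550 / 83.85 = 42.34
d = 42.34^(1/0.8) = 42.34^1.25 = 108.0 m

d ≈ 108 m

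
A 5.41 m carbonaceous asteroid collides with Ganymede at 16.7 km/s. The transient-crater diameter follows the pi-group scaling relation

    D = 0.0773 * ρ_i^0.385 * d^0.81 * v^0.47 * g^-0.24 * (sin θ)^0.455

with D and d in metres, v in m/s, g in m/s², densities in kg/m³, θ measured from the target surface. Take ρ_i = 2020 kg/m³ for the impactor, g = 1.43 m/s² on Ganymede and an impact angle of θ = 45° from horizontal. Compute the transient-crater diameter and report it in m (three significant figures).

D ≈ 430 m

In SI units: v = 16700 m/s.
ρ_i^0.385 = 2020^0.385 = 18.73
d^0.81 = 5.41^0.81 = 3.925
v^0.47 = 16700^0.47 = 96.53
g^-0.24 = 1.43^-0.24 = 0.9177
(sin 45°)^0.455 = 0.7071^0.455 = 0.8541
D = 0.0773 × 18.73 × 3.925 × 96.53 × 0.9177 × 0.8541 = 430.0 m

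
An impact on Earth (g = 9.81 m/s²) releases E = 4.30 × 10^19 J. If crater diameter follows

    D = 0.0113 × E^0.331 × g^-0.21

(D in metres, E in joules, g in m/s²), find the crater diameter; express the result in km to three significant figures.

D ≈ 22.1 km

E^0.331 = (4.30 × 10^19)^0.331 = 3.153 × 10^6
g^-0.21 = 9.81^-0.21 = 0.6191
D = 0.0113 × 3.153 × 10^6 × 0.6191 = 22058 m
   = 22.06 km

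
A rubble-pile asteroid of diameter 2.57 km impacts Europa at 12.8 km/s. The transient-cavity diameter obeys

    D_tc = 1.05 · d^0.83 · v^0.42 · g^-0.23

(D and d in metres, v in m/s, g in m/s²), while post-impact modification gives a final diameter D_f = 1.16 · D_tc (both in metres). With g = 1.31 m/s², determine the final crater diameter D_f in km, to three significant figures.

In SI: d = 2570 m, v = 12800 m/s.
d^0.83 = 2570^0.83 = 676.5
v^0.42 = 12800^0.42 = 53.09
g^-0.23 = 1.31^-0.23 = 0.9398
D_tc = 1.05 × 676.5 × 53.09 × 0.9398 = 35440 m
D_f = 1.16 × 35440 = 41110 m
     = 41.11 km

D_f ≈ 41.1 km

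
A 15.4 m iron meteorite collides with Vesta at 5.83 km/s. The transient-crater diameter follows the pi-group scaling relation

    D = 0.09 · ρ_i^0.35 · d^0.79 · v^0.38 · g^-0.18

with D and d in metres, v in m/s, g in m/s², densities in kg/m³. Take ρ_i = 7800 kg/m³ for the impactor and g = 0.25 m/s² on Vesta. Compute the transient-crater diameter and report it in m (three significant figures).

In SI units: v = 5830 m/s.
ρ_i^0.35 = 7800^0.35 = 23.03
d^0.79 = 15.4^0.79 = 8.672
v^0.38 = 5830^0.38 = 26.97
g^-0.18 = 0.25^-0.18 = 1.283
D = 0.09 × 23.03 × 8.672 × 26.97 × 1.283 = 622.0 m

D ≈ 622 m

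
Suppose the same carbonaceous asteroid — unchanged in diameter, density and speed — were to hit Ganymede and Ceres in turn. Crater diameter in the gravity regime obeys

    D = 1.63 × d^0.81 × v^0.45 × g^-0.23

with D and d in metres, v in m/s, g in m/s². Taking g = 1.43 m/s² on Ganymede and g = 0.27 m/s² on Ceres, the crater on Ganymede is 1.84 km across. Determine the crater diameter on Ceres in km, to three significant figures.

D ≈ 2.70 km

All impactor-dependent factors cancel in the ratio, leaving D_Ceres/D_Ganymede = (g_Ceres/g_Ganymede)^-0.23.
(0.27/1.43)^-0.23 = 0.1888^-0.23 = 1.467
D_Ceres = 1.467 × 1.84 km = 2.70 km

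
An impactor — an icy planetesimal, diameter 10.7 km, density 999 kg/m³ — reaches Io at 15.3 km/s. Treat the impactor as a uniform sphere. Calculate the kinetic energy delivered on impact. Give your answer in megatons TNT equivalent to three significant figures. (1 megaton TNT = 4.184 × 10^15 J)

E ≈ 1.79 × 10^7 Mt TNT

d = 10700 m; v = 15300 m/s.
Mass m = (π/6) ρ d³ = (π/6) × 999 × (10700)³ = 6.408 × 10^14 kg
E = ½ m v² = 0.5 × 6.408 × 10^14 × (15300)² = 7.500 × 10^22 J
   = 7.500 × 10^22 / 4.184×10^15 = 1.793 × 10^7 Mt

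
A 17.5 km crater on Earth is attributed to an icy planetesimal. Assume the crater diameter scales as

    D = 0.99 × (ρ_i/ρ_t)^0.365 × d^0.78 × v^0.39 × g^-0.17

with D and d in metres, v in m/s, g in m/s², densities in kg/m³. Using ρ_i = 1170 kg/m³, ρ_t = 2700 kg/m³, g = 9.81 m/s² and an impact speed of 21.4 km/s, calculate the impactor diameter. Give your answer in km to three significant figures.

d ≈ 4.64 km

Rearranging for d: d = [D / (0.99 · (1170/2700)^0.365 · 21400^0.39 · 9.81^-0.17)]^(1/0.78).
D = 17500 m.
(1170/2700)^0.365 = 0.7370
21400^0.39 = 48.85
9.81^-0.17 = 0.6783
Denominator = 0.99 × 0.7370 × 48.85 × 0.6783 = 24.18
D / 24.18 = 17500 / 24.18 = 723.7
d = 723.7^(1/0.78) = 723.7^1.2821 = 4637 m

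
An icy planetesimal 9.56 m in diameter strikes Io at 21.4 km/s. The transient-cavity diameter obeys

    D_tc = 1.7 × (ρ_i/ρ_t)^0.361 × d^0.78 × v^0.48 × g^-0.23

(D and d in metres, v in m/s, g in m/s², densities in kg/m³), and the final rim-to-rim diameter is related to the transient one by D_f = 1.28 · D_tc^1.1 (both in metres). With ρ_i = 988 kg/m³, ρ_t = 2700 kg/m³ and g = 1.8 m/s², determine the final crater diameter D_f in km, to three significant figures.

v = 21400 m/s.
(ρ_i/ρ_t)^0.361 = (988/2700)^0.361 = 0.6956
d^0.78 = 9.56^0.78 = 5.818
v^0.48 = 21400^0.48 = 119.8
g^-0.23 = 1.8^-0.23 = 0.8735
D_tc = 1.7 × 0.6956 × 5.818 × 119.8 × 0.8735 = 719.9 m
D_f = 1.28 × (719.9)^1.1 = 1779 m
     = 1.779 km

D_f ≈ 1.78 km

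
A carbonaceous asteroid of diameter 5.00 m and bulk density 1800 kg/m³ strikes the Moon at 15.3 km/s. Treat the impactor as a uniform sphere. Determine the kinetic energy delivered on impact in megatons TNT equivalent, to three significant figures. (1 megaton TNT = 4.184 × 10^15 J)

v = 15300 m/s.
Mass m = (π/6) ρ d³ = (π/6) × 1800 × (5)³ = 1.178 × 10^5 kg
E = ½ m v² = 0.5 × 1.178 × 10^5 × (15300)² = 1.379 × 10^13 J
   = 1.379 × 10^13 / 4.184×10^15 = 3.296 × 10^-3 Mt

E ≈ 3.30 × 10^-3 Mt TNT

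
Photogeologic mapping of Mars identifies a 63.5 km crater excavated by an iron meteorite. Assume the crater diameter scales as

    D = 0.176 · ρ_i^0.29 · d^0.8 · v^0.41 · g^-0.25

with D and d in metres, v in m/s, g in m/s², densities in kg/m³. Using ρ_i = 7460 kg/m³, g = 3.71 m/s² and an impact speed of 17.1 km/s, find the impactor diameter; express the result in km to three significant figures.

Rearranging for d: d = [D / (0.176 · 7460^0.29 · 17100^0.41 · 3.71^-0.25)]^(1/0.8).
D = 63500 m.
7460^0.29 = 13.28
17100^0.41 = 54.39
3.71^-0.25 = 0.7205
Denominator = 0.176 × 13.28 × 54.39 × 0.7205 = 91.59
D / 91.59 = 63500 / 91.59 = 693.3
d = 693.3^(1/0.8) = 693.3^1.25 = 3558 m

d ≈ 3.56 km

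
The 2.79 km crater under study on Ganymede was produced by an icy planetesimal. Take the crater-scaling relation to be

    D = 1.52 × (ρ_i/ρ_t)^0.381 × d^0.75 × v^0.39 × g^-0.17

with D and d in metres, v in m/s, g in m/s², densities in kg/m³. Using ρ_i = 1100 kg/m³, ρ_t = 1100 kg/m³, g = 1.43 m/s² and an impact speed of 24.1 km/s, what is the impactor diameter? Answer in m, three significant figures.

d ≈ 128 m

Rearranging for d: d = [D / (1.52 · (1100/1100)^0.381 · 24100^0.39 · 1.43^-0.17)]^(1/0.75).
D = 2790 m.
(1100/1100)^0.381 = 1.000
24100^0.39 = 51.17
1.43^-0.17 = 0.9410
Denominator = 1.52 × 1.000 × 51.17 × 0.9410 = 73.19
D / 73.19 = 2790 / 73.19 = 38.12
d = 38.12^(1/0.75) = 38.12^1.3333 = 128.3 m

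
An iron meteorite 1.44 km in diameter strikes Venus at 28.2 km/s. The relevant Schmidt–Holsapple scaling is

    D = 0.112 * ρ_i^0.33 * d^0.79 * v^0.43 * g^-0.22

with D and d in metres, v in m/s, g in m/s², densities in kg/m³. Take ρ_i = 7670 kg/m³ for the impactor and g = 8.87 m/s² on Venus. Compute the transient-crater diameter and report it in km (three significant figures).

D ≈ 34.0 km

In SI units: d = 1440 m, v = 28200 m/s.
ρ_i^0.33 = 7670^0.33 = 19.14
d^0.79 = 1440^0.79 = 312.7
v^0.43 = 28200^0.43 = 81.96
g^-0.22 = 8.87^-0.22 = 0.6187
D = 0.112 × 19.14 × 312.7 × 81.96 × 0.6187 = 33991 m
   = 33.99 km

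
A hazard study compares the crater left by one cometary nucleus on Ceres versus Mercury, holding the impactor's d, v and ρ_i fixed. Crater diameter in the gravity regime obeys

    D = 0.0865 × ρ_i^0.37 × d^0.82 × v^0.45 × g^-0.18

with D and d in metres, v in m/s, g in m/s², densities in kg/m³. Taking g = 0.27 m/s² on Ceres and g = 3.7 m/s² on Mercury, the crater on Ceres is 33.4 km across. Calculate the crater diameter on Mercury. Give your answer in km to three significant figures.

All impactor-dependent factors cancel in the ratio, leaving D_Mercury/D_Ceres = (g_Mercury/g_Ceres)^-0.18.
(3.7/0.27)^-0.18 = 13.70^-0.18 = 0.6243
D_Mercury = 0.6243 × 33.4 km = 20.9 km

D ≈ 20.9 km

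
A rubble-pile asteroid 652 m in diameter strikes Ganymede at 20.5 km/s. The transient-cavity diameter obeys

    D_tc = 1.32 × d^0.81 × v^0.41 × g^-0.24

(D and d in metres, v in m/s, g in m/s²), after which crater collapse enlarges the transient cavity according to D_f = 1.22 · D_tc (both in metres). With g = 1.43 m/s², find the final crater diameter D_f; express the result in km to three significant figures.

D_f ≈ 16.5 km

v = 20500 m/s.
d^0.81 = 652^0.81 = 190.3
v^0.41 = 20500^0.41 = 58.59
g^-0.24 = 1.43^-0.24 = 0.9177
D_tc = 1.32 × 190.3 × 58.59 × 0.9177 = 13510 m
D_f = 1.22 × 13510 = 16482 m
     = 16.48 km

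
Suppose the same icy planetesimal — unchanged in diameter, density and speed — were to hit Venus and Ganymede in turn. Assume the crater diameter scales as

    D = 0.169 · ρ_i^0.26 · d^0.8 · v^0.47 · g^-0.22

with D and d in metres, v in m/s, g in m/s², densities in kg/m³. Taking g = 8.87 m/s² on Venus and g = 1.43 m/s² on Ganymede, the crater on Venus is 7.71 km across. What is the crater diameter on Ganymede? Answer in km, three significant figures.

All impactor-dependent factors cancel in the ratio, leaving D_Ganymede/D_Venus = (g_Ganymede/g_Venus)^-0.22.
(1.43/8.87)^-0.22 = 0.1612^-0.22 = 1.494
D_Ganymede = 1.494 × 7.71 km = 11.5 km

D ≈ 11.5 km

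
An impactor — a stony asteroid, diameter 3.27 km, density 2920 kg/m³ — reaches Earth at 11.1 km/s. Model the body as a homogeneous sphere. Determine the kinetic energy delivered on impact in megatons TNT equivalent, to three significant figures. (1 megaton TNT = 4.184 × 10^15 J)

d = 3270 m; v = 11100 m/s.
Mass m = (π/6) ρ d³ = (π/6) × 2920 × (3270)³ = 5.346 × 10^13 kg
E = ½ m v² = 0.5 × 5.346 × 10^13 × (11100)² = 3.293 × 10^21 J
   = 3.293 × 10^21 / 4.184×10^15 = 7.870 × 10^5 Mt

E ≈ 7.87 × 10^5 Mt TNT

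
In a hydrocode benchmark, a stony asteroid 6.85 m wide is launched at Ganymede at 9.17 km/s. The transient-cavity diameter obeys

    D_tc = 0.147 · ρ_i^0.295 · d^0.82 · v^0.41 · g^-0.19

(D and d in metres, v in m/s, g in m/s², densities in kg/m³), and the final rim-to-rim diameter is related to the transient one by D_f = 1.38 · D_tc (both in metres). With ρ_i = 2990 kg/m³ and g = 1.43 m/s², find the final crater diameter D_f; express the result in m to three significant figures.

v = 9170 m/s.
ρ_i^0.295 = 2990^0.295 = 10.60
d^0.82 = 6.85^0.82 = 4.845
v^0.41 = 9170^0.41 = 42.13
g^-0.19 = 1.43^-0.19 = 0.9343
D_tc = 0.147 × 10.60 × 4.845 × 42.13 × 0.9343 = 297.2 m
D_f = 1.38 × 297.2 = 410.1 m

D_f ≈ 410 m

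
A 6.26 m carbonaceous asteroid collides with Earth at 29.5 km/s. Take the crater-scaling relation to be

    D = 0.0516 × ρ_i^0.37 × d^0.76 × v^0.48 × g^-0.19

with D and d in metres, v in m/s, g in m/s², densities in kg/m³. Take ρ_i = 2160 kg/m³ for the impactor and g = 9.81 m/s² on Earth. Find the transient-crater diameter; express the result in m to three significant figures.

D ≈ 323 m

In SI units: v = 29500 m/s.
ρ_i^0.37 = 2160^0.37 = 17.13
d^0.76 = 6.26^0.76 = 4.031
v^0.48 = 29500^0.48 = 139.8
g^-0.19 = 9.81^-0.19 = 0.6480
D = 0.0516 × 17.13 × 4.031 × 139.8 × 0.6480 = 322.8 m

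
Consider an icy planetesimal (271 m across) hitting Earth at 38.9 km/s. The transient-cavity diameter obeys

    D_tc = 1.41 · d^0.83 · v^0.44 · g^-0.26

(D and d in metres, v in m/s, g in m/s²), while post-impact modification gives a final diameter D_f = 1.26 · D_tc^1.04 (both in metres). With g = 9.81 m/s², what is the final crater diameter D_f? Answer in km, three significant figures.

v = 38900 m/s.
d^0.83 = 271^0.83 = 104.6
v^0.44 = 38900^0.44 = 104.6
g^-0.26 = 9.81^-0.26 = 0.5523
D_tc = 1.41 × 104.6 × 104.6 × 0.5523 = 8520 m
D_f = 1.26 × (8520)^1.04 = 15418 m
     = 15.42 km

D_f ≈ 15.4 km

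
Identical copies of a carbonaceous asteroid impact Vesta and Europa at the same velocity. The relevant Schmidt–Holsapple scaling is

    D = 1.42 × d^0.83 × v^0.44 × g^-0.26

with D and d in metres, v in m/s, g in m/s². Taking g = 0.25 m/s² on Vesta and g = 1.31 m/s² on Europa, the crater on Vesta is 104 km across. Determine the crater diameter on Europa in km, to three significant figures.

D ≈ 67.6 km

All impactor-dependent factors cancel in the ratio, leaving D_Europa/D_Vesta = (g_Europa/g_Vesta)^-0.26.
(1.31/0.25)^-0.26 = 5.240^-0.26 = 0.6501
D_Europa = 0.6501 × 104 km = 67.6 km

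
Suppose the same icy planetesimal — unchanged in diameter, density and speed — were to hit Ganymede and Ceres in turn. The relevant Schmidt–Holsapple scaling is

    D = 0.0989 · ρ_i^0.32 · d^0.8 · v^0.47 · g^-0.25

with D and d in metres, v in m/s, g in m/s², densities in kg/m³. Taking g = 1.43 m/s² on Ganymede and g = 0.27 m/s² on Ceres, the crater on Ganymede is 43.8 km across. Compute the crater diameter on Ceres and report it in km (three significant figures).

D ≈ 66.4 km

All impactor-dependent factors cancel in the ratio, leaving D_Ceres/D_Ganymede = (g_Ceres/g_Ganymede)^-0.25.
(0.27/1.43)^-0.25 = 0.1888^-0.25 = 1.517
D_Ceres = 1.517 × 43.8 km = 66.4 km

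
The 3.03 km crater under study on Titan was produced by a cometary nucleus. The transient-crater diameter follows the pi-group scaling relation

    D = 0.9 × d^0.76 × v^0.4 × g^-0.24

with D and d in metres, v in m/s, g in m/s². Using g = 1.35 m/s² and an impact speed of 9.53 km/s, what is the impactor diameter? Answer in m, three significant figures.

Rearranging for d: d = [D / (0.9 · 9530^0.4 · 1.35^-0.24)]^(1/0.76).
D = 3030 m.
9530^0.4 = 39.05
1.35^-0.24 = 0.9305
Denominator = 0.9 × 39.05 × 0.9305 = 32.70
D / 32.70 = 3030 / 32.70 = 92.66
d = 92.66^(1/0.76) = 92.66^1.3158 = 387.3 m

d ≈ 387 m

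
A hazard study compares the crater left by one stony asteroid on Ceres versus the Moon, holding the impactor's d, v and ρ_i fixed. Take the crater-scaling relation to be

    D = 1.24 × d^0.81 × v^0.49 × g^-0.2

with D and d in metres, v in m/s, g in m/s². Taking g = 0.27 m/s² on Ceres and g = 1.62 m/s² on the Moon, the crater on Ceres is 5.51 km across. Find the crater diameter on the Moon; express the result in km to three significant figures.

All impactor-dependent factors cancel in the ratio, leaving D_Moon/D_Ceres = (g_Moon/g_Ceres)^-0.2.
(1.62/0.27)^-0.2 = 6.000^-0.2 = 0.6988
D_Moon = 0.6988 × 5.51 km = 3.85 km

D ≈ 3.85 km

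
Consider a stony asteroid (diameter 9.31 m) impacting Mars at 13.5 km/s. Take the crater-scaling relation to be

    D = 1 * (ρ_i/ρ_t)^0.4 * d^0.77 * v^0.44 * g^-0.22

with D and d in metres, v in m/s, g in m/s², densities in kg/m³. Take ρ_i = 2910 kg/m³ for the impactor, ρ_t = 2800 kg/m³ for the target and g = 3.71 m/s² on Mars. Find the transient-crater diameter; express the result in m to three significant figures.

In SI units: v = 13500 m/s.
(ρ_i/ρ_t)^0.4 = (2910/2800)^0.4 = 1.016
d^0.77 = 9.31^0.77 = 5.573
v^0.44 = 13500^0.44 = 65.67
g^-0.22 = 3.71^-0.22 = 0.7494
D = 1 × 1.016 × 5.573 × 65.67 × 0.7494 = 278.7 m

D ≈ 279 m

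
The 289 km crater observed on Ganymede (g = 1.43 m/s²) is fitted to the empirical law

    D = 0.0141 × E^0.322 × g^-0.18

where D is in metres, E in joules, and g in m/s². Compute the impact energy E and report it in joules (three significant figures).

E ≈ 6.22 × 10^22 J

Rearranging: E = [D / (0.0141 · g^-0.18)]^(1/0.322).
D = 289000 m.
g^-0.18 = 1.43^-0.18 = 0.9376
D / (0.0141 × 0.9376) = 289000 / (0.01322) = 2.186 × 10^7
E = (2.186 × 10^7)^3.1056 = 6.223 × 10^22 J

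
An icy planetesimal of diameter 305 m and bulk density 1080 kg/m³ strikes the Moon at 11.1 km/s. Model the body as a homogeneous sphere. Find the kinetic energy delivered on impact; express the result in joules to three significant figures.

E ≈ 9.88 × 10^17 J

v = 11100 m/s.
Mass m = (π/6) ρ d³ = (π/6) × 1080 × (305)³ = 1.604 × 10^10 kg
E = ½ m v² = 0.5 × 1.604 × 10^10 × (11100)² = 9.881 × 10^17 J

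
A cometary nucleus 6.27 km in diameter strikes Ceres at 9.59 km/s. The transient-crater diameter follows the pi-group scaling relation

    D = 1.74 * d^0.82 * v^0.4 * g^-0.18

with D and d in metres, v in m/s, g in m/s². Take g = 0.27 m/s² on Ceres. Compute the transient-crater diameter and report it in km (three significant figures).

In SI units: d = 6270 m, v = 9590 m/s.
d^0.82 = 6270^0.82 = 1299
v^0.4 = 9590^0.4 = 39.15
g^-0.18 = 0.27^-0.18 = 1.266
D = 1.74 × 1299 × 39.15 × 1.266 = 1.120 × 10^5 m
   = 112.0 km

D ≈ 112 km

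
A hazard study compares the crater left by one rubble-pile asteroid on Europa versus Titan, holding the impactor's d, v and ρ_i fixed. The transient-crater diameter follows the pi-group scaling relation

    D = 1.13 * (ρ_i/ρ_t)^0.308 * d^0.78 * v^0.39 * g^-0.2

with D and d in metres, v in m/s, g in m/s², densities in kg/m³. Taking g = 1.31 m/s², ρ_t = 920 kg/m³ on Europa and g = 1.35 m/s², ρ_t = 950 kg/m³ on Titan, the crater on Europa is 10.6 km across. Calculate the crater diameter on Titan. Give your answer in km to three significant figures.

D ≈ 10.4 km

The impactor-only factors (d, v, ρ_i) cancel in the ratio, leaving D_Titan/D_Europa = (g_Titan/g_Europa)^-0.2 · (ρ_t,Europa/ρ_t,Titan)^0.308.
(1.35/1.31)^-0.2 = 1.031^-0.2 = 0.9939
(920/950)^0.308 = 0.9684^0.308 = 0.9902
Ratio = 0.9939 × 0.9902 = 0.9842
D_Titan = 0.9842 × 10.6 km = 10.4 km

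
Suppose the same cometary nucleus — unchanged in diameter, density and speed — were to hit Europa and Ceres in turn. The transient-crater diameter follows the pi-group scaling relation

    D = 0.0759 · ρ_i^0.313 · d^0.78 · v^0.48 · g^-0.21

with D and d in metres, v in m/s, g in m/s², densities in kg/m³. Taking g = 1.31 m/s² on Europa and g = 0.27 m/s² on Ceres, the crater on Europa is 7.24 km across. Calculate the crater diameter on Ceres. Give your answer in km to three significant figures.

All impactor-dependent factors cancel in the ratio, leaving D_Ceres/D_Europa = (g_Ceres/g_Europa)^-0.21.
(0.27/1.31)^-0.21 = 0.2061^-0.21 = 1.393
D_Ceres = 1.393 × 7.24 km = 10.1 km

D ≈ 10.1 km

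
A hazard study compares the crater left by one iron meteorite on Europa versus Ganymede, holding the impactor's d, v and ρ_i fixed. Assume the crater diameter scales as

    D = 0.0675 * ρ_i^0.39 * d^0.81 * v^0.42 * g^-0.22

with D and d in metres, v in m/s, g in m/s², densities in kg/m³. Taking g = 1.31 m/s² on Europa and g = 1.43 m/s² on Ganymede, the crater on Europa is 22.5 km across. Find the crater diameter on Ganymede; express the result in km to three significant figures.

All impactor-dependent factors cancel in the ratio, leaving D_Ganymede/D_Europa = (g_Ganymede/g_Europa)^-0.22.
(1.43/1.31)^-0.22 = 1.092^-0.22 = 0.9808
D_Ganymede = 0.9808 × 22.5 km = 22.1 km

D ≈ 22.1 km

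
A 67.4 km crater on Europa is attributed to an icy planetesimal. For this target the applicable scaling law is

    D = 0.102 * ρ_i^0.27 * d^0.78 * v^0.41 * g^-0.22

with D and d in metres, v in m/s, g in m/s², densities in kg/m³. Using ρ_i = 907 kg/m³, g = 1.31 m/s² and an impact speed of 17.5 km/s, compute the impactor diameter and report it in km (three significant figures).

d ≈ 17.4 km

Rearranging for d: d = [D / (0.102 · 907^0.27 · 17500^0.41 · 1.31^-0.22)]^(1/0.78).
D = 67400 m.
907^0.27 = 6.289
17500^0.41 = 54.91
1.31^-0.22 = 0.9423
Denominator = 0.102 × 6.289 × 54.91 × 0.9423 = 33.19
D / 33.19 = 67400 / 33.19 = 2031
d = 2031^(1/0.78) = 2031^1.2821 = 17411 m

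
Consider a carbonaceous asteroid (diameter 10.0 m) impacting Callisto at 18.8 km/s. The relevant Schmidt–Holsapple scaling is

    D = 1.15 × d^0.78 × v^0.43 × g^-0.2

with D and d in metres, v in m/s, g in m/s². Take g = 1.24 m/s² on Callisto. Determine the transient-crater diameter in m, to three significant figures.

In SI units: v = 18800 m/s.
d^0.78 = 10^0.78 = 6.026
v^0.43 = 18800^0.43 = 68.85
g^-0.2 = 1.24^-0.2 = 0.9579
D = 1.15 × 6.026 × 68.85 × 0.9579 = 457.0 m

D ≈ 457 m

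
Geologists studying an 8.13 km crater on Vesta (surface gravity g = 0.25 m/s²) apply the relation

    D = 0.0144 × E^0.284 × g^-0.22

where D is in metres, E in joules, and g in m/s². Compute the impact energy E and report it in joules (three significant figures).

E ≈ 6.11 × 10^19 J

Rearranging: E = [D / (0.0144 · g^-0.22)]^(1/0.284).
D = 8130 m.
g^-0.22 = 0.25^-0.22 = 1.357
D / (0.0144 × 1.357) = 8130 / (0.01954) = 4.161 × 10^5
E = (4.161 × 10^5)^3.5211 = 6.106 × 10^19 J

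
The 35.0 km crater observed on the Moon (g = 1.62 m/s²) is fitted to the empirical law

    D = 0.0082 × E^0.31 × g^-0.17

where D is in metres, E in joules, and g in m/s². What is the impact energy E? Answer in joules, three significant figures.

E ≈ 3.18 × 10^21 J

Rearranging: E = [D / (0.0082 · g^-0.17)]^(1/0.31).
D = 35000 m.
g^-0.17 = 1.62^-0.17 = 0.9213
D / (0.0082 × 0.9213) = 35000 / (7.555 × 10^-3) = 4.633 × 10^6
E = (4.633 × 10^6)^3.2258 = 3.182 × 10^21 J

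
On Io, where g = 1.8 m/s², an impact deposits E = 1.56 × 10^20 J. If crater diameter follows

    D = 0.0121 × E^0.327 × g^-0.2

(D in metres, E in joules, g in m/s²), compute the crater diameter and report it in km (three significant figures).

E^0.327 = (1.56 × 10^20)^0.327 = 4.010 × 10^6
g^-0.2 = 1.8^-0.2 = 0.8891
D = 0.0121 × 4.010 × 10^6 × 0.8891 = 43140 m
   = 43.14 km

D ≈ 43.1 km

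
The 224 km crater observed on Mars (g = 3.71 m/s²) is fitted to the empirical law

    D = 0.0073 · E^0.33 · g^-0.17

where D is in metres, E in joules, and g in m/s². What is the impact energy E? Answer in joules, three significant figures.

Rearranging: E = [D / (0.0073 · g^-0.17)]^(1/0.33).
D = 224000 m.
g^-0.17 = 3.71^-0.17 = 0.8002
D / (0.0073 × 0.8002) = 224000 / (5.841 × 10^-3) = 3.835 × 10^7
E = (3.835 × 10^7)^3.0303 = 9.574 × 10^22 J

E ≈ 9.57 × 10^22 J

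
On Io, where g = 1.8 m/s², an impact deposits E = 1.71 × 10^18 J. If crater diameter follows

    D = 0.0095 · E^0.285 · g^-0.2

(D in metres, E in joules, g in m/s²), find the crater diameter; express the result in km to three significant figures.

E^0.285 = (1.71 × 10^18)^0.285 = 1.572 × 10^5
g^-0.2 = 1.8^-0.2 = 0.8891
D = 0.0095 × 1.572 × 10^5 × 0.8891 = 1328 m
   = 1.328 km

D ≈ 1.33 km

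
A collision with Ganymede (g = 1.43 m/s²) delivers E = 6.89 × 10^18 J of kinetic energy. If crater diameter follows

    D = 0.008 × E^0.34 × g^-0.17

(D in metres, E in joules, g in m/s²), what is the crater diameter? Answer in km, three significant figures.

E^0.34 = (6.89 × 10^18)^0.34 = 2.541 × 10^6
g^-0.17 = 1.43^-0.17 = 0.9410
D = 0.008 × 2.541 × 10^6 × 0.9410 = 19129 m
   = 19.13 km

D ≈ 19.1 km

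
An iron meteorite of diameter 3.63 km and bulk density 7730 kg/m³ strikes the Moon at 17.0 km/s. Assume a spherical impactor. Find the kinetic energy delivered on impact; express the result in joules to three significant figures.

E ≈ 2.80 × 10^22 J

d = 3630 m; v = 17000 m/s.
Mass m = (π/6) ρ d³ = (π/6) × 7730 × (3630)³ = 1.936 × 10^14 kg
E = ½ m v² = 0.5 × 1.936 × 10^14 × (17000)² = 2.798 × 10^22 J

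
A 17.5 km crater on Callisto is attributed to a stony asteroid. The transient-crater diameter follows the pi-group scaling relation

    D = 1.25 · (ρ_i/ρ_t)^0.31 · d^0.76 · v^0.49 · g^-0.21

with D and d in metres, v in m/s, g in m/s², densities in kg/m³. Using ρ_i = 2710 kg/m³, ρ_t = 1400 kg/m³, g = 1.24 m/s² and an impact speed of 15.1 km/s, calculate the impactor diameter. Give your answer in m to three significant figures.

d ≈ 468 m

Rearranging for d: d = [D / (1.25 · (2710/1400)^0.31 · 15100^0.49 · 1.24^-0.21)]^(1/0.76).
D = 17500 m.
(2710/1400)^0.31 = 1.227
15100^0.49 = 111.6
1.24^-0.21 = 0.9558
Denominator = 1.25 × 1.227 × 111.6 × 0.9558 = 163.6
D / 163.6 = 17500 / 163.6 = 107.0
d = 107.0^(1/0.76) = 107.0^1.3158 = 468.0 m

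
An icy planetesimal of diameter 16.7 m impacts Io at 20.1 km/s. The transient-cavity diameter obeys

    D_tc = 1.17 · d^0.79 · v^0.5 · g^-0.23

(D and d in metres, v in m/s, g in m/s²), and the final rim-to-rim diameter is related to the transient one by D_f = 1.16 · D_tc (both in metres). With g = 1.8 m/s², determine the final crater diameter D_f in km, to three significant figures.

D_f ≈ 1.55 km

v = 20100 m/s.
d^0.79 = 16.7^0.79 = 9.246
v^0.5 = 20100^0.5 = 141.8
g^-0.23 = 1.8^-0.23 = 0.8735
D_tc = 1.17 × 9.246 × 141.8 × 0.8735 = 1340 m
D_f = 1.16 × 1340 = 1554 m
     = 1.554 km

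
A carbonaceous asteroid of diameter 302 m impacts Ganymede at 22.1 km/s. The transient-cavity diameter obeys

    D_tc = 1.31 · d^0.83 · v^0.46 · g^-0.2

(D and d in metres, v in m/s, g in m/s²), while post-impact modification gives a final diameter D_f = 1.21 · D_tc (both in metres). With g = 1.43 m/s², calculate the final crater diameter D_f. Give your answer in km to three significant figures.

v = 22100 m/s.
d^0.83 = 302^0.83 = 114.4
v^0.46 = 22100^0.46 = 99.64
g^-0.2 = 1.43^-0.2 = 0.9310
D_tc = 1.31 × 114.4 × 99.64 × 0.9310 = 13900 m
D_f = 1.21 × 13900 = 16819 m
     = 16.82 km

D_f ≈ 16.8 km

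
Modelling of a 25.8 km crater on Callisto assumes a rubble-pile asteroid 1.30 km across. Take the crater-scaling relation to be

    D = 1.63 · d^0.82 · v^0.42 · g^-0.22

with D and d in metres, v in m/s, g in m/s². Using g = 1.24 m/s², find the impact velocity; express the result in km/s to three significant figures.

v ≈ 9.29 km/s

Rearranging for v: v = [D / (1.63 · 1300^0.82 · 1.24^-0.22)]^(1/0.42).
D = 25800 m.
1300^0.82 = 357.6
1.24^-0.22 = 0.9538
Denominator = 1.63 × 357.6 × 0.9538 = 556.0
D / 556.0 = 25800 / 556.0 = 46.40
v = 46.40^(1/0.42) = 46.40^2.381 = 9289 m/s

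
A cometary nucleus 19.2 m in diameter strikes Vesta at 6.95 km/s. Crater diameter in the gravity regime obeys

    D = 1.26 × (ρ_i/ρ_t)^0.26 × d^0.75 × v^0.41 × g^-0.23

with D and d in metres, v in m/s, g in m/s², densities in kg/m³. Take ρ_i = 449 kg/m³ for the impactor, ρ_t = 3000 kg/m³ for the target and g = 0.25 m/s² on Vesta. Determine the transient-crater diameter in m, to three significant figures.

In SI units: v = 6950 m/s.
(ρ_i/ρ_t)^0.26 = (449/3000)^0.26 = 0.6103
d^0.75 = 19.2^0.75 = 9.172
v^0.41 = 6950^0.41 = 37.60
g^-0.23 = 0.25^-0.23 = 1.376
D = 1.26 × 0.6103 × 9.172 × 37.60 × 1.376 = 364.9 m

D ≈ 365 m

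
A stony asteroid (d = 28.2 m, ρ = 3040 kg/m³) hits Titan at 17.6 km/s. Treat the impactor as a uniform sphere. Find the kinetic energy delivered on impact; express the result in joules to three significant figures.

v = 17600 m/s.
Mass m = (π/6) ρ d³ = (π/6) × 3040 × (28.2)³ = 3.570 × 10^7 kg
E = ½ m v² = 0.5 × 3.570 × 10^7 × (17600)² = 5.529 × 10^15 J

E ≈ 5.53 × 10^15 J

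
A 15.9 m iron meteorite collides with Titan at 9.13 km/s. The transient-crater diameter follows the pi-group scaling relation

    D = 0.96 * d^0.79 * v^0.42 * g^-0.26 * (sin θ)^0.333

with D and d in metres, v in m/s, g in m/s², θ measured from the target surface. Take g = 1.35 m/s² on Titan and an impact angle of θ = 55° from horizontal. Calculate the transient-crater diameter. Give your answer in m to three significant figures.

D ≈ 340 m

In SI units: v = 9130 m/s.
d^0.79 = 15.9^0.79 = 8.894
v^0.42 = 9130^0.42 = 46.07
g^-0.26 = 1.35^-0.26 = 0.9249
(sin 55°)^0.333 = 0.8192^0.333 = 0.9357
D = 0.96 × 8.894 × 46.07 × 0.9249 × 0.9357 = 340.4 m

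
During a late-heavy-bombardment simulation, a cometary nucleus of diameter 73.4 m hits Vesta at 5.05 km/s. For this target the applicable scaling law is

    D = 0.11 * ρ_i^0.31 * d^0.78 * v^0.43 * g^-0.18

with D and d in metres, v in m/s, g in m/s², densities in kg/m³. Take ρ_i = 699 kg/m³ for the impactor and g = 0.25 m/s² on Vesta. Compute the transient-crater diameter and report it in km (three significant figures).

In SI units: v = 5050 m/s.
ρ_i^0.31 = 699^0.31 = 7.617
d^0.78 = 73.4^0.78 = 28.53
v^0.43 = 5050^0.43 = 39.12
g^-0.18 = 0.25^-0.18 = 1.283
D = 0.11 × 7.617 × 28.53 × 39.12 × 1.283 = 1200 m
   = 1.200 km

D ≈ 1.20 km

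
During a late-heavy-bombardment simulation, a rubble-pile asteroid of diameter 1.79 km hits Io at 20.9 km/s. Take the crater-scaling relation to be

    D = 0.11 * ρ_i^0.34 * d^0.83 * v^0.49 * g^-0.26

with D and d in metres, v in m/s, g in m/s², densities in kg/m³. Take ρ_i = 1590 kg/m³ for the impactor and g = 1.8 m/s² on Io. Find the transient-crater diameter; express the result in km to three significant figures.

In SI units: d = 1790 m, v = 20900 m/s.
ρ_i^0.34 = 1590^0.34 = 12.26
d^0.83 = 1790^0.83 = 501.0
v^0.49 = 20900^0.49 = 130.9
g^-0.26 = 1.8^-0.26 = 0.8583
D = 0.11 × 12.26 × 501.0 × 130.9 × 0.8583 = 75910 m
   = 75.91 km

D ≈ 75.9 km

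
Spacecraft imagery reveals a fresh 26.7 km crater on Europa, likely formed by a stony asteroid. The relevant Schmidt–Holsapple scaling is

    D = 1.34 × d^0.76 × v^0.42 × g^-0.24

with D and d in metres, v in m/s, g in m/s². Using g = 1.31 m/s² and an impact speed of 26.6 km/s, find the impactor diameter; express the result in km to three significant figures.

Rearranging for d: d = [D / (1.34 · 26600^0.42 · 1.31^-0.24)]^(1/0.76).
D = 26700 m.
26600^0.42 = 72.19
1.31^-0.24 = 0.9372
Denominator = 1.34 × 72.19 × 0.9372 = 90.66
D / 90.66 = 26700 / 90.66 = 294.5
d = 294.5^(1/0.76) = 294.5^1.3158 = 1773 m

d ≈ 1.77 km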